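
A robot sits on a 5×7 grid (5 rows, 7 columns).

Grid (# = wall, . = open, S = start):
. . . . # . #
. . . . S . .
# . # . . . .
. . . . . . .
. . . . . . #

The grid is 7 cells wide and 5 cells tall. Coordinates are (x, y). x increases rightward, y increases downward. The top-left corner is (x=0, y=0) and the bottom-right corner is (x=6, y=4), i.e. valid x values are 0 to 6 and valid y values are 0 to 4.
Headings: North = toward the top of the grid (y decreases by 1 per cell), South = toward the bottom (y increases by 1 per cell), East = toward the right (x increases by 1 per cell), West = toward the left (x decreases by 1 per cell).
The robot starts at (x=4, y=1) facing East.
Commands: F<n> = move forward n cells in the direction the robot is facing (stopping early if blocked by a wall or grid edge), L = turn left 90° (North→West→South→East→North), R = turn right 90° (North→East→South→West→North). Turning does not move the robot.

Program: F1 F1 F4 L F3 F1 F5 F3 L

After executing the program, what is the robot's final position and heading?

Answer: Final position: (x=6, y=1), facing West

Derivation:
Start: (x=4, y=1), facing East
  F1: move forward 1, now at (x=5, y=1)
  F1: move forward 1, now at (x=6, y=1)
  F4: move forward 0/4 (blocked), now at (x=6, y=1)
  L: turn left, now facing North
  F3: move forward 0/3 (blocked), now at (x=6, y=1)
  F1: move forward 0/1 (blocked), now at (x=6, y=1)
  F5: move forward 0/5 (blocked), now at (x=6, y=1)
  F3: move forward 0/3 (blocked), now at (x=6, y=1)
  L: turn left, now facing West
Final: (x=6, y=1), facing West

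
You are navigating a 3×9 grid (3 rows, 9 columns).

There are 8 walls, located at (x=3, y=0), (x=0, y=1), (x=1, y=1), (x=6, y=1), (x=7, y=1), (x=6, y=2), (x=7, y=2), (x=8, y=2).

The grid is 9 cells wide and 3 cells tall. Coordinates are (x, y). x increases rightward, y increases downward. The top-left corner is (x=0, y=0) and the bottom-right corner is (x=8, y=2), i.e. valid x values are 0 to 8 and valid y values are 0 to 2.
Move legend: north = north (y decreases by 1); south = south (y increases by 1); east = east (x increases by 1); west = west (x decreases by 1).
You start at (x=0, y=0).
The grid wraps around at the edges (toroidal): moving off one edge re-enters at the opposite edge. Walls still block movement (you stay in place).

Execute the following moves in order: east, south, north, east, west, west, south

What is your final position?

Answer: Final position: (x=0, y=0)

Derivation:
Start: (x=0, y=0)
  east (east): (x=0, y=0) -> (x=1, y=0)
  south (south): blocked, stay at (x=1, y=0)
  north (north): (x=1, y=0) -> (x=1, y=2)
  east (east): (x=1, y=2) -> (x=2, y=2)
  west (west): (x=2, y=2) -> (x=1, y=2)
  west (west): (x=1, y=2) -> (x=0, y=2)
  south (south): (x=0, y=2) -> (x=0, y=0)
Final: (x=0, y=0)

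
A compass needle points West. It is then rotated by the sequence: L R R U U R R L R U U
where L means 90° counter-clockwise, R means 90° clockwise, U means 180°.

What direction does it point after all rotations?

Start: West
  L (left (90° counter-clockwise)) -> South
  R (right (90° clockwise)) -> West
  R (right (90° clockwise)) -> North
  U (U-turn (180°)) -> South
  U (U-turn (180°)) -> North
  R (right (90° clockwise)) -> East
  R (right (90° clockwise)) -> South
  L (left (90° counter-clockwise)) -> East
  R (right (90° clockwise)) -> South
  U (U-turn (180°)) -> North
  U (U-turn (180°)) -> South
Final: South

Answer: Final heading: South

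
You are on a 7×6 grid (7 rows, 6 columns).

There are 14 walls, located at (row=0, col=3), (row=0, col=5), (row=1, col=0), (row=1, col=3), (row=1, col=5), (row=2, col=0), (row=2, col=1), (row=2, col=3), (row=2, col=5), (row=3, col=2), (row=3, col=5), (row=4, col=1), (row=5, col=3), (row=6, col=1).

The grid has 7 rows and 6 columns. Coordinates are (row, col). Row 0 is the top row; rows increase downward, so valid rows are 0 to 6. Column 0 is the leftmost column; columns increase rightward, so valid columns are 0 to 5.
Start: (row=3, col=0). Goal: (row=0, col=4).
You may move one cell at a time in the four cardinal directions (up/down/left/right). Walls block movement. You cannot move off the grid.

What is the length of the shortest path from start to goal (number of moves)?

Answer: Shortest path length: 11

Derivation:
BFS from (row=3, col=0) until reaching (row=0, col=4):
  Distance 0: (row=3, col=0)
  Distance 1: (row=3, col=1), (row=4, col=0)
  Distance 2: (row=5, col=0)
  Distance 3: (row=5, col=1), (row=6, col=0)
  Distance 4: (row=5, col=2)
  Distance 5: (row=4, col=2), (row=6, col=2)
  Distance 6: (row=4, col=3), (row=6, col=3)
  Distance 7: (row=3, col=3), (row=4, col=4), (row=6, col=4)
  Distance 8: (row=3, col=4), (row=4, col=5), (row=5, col=4), (row=6, col=5)
  Distance 9: (row=2, col=4), (row=5, col=5)
  Distance 10: (row=1, col=4)
  Distance 11: (row=0, col=4)  <- goal reached here
One shortest path (11 moves): (row=3, col=0) -> (row=4, col=0) -> (row=5, col=0) -> (row=5, col=1) -> (row=5, col=2) -> (row=4, col=2) -> (row=4, col=3) -> (row=4, col=4) -> (row=3, col=4) -> (row=2, col=4) -> (row=1, col=4) -> (row=0, col=4)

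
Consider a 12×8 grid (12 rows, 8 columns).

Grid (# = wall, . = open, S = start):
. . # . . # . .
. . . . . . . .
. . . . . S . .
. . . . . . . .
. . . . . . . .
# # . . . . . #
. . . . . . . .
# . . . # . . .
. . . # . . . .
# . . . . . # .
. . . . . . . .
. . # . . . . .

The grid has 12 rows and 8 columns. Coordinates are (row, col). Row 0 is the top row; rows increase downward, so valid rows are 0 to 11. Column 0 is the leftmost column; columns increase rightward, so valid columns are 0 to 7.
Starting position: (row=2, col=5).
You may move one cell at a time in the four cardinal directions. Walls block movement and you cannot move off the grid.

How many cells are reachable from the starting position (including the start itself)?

Answer: Reachable cells: 85

Derivation:
BFS flood-fill from (row=2, col=5):
  Distance 0: (row=2, col=5)
  Distance 1: (row=1, col=5), (row=2, col=4), (row=2, col=6), (row=3, col=5)
  Distance 2: (row=1, col=4), (row=1, col=6), (row=2, col=3), (row=2, col=7), (row=3, col=4), (row=3, col=6), (row=4, col=5)
  Distance 3: (row=0, col=4), (row=0, col=6), (row=1, col=3), (row=1, col=7), (row=2, col=2), (row=3, col=3), (row=3, col=7), (row=4, col=4), (row=4, col=6), (row=5, col=5)
  Distance 4: (row=0, col=3), (row=0, col=7), (row=1, col=2), (row=2, col=1), (row=3, col=2), (row=4, col=3), (row=4, col=7), (row=5, col=4), (row=5, col=6), (row=6, col=5)
  Distance 5: (row=1, col=1), (row=2, col=0), (row=3, col=1), (row=4, col=2), (row=5, col=3), (row=6, col=4), (row=6, col=6), (row=7, col=5)
  Distance 6: (row=0, col=1), (row=1, col=0), (row=3, col=0), (row=4, col=1), (row=5, col=2), (row=6, col=3), (row=6, col=7), (row=7, col=6), (row=8, col=5)
  Distance 7: (row=0, col=0), (row=4, col=0), (row=6, col=2), (row=7, col=3), (row=7, col=7), (row=8, col=4), (row=8, col=6), (row=9, col=5)
  Distance 8: (row=6, col=1), (row=7, col=2), (row=8, col=7), (row=9, col=4), (row=10, col=5)
  Distance 9: (row=6, col=0), (row=7, col=1), (row=8, col=2), (row=9, col=3), (row=9, col=7), (row=10, col=4), (row=10, col=6), (row=11, col=5)
  Distance 10: (row=8, col=1), (row=9, col=2), (row=10, col=3), (row=10, col=7), (row=11, col=4), (row=11, col=6)
  Distance 11: (row=8, col=0), (row=9, col=1), (row=10, col=2), (row=11, col=3), (row=11, col=7)
  Distance 12: (row=10, col=1)
  Distance 13: (row=10, col=0), (row=11, col=1)
  Distance 14: (row=11, col=0)
Total reachable: 85 (grid has 85 open cells total)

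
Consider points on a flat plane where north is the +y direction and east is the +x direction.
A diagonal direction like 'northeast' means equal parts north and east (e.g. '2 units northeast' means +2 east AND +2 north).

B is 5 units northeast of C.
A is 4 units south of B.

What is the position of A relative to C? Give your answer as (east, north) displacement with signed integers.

Answer: A is at (east=5, north=1) relative to C.

Derivation:
Place C at the origin (east=0, north=0).
  B is 5 units northeast of C: delta (east=+5, north=+5); B at (east=5, north=5).
  A is 4 units south of B: delta (east=+0, north=-4); A at (east=5, north=1).
Therefore A relative to C: (east=5, north=1).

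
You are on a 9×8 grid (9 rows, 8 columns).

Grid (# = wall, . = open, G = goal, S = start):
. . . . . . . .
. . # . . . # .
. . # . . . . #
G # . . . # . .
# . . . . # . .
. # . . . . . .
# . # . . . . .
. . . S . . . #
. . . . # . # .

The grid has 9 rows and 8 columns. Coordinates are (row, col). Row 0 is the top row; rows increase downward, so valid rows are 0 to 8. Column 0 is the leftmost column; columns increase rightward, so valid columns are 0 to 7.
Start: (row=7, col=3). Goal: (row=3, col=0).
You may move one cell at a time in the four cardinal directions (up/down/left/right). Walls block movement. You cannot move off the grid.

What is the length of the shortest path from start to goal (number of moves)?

BFS from (row=7, col=3) until reaching (row=3, col=0):
  Distance 0: (row=7, col=3)
  Distance 1: (row=6, col=3), (row=7, col=2), (row=7, col=4), (row=8, col=3)
  Distance 2: (row=5, col=3), (row=6, col=4), (row=7, col=1), (row=7, col=5), (row=8, col=2)
  Distance 3: (row=4, col=3), (row=5, col=2), (row=5, col=4), (row=6, col=1), (row=6, col=5), (row=7, col=0), (row=7, col=6), (row=8, col=1), (row=8, col=5)
  Distance 4: (row=3, col=3), (row=4, col=2), (row=4, col=4), (row=5, col=5), (row=6, col=6), (row=8, col=0)
  Distance 5: (row=2, col=3), (row=3, col=2), (row=3, col=4), (row=4, col=1), (row=5, col=6), (row=6, col=7)
  Distance 6: (row=1, col=3), (row=2, col=4), (row=4, col=6), (row=5, col=7)
  Distance 7: (row=0, col=3), (row=1, col=4), (row=2, col=5), (row=3, col=6), (row=4, col=7)
  Distance 8: (row=0, col=2), (row=0, col=4), (row=1, col=5), (row=2, col=6), (row=3, col=7)
  Distance 9: (row=0, col=1), (row=0, col=5)
  Distance 10: (row=0, col=0), (row=0, col=6), (row=1, col=1)
  Distance 11: (row=0, col=7), (row=1, col=0), (row=2, col=1)
  Distance 12: (row=1, col=7), (row=2, col=0)
  Distance 13: (row=3, col=0)  <- goal reached here
One shortest path (13 moves): (row=7, col=3) -> (row=6, col=3) -> (row=5, col=3) -> (row=4, col=3) -> (row=3, col=3) -> (row=2, col=3) -> (row=1, col=3) -> (row=0, col=3) -> (row=0, col=2) -> (row=0, col=1) -> (row=0, col=0) -> (row=1, col=0) -> (row=2, col=0) -> (row=3, col=0)

Answer: Shortest path length: 13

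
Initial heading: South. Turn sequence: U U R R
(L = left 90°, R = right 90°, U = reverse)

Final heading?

Answer: Final heading: North

Derivation:
Start: South
  U (U-turn (180°)) -> North
  U (U-turn (180°)) -> South
  R (right (90° clockwise)) -> West
  R (right (90° clockwise)) -> North
Final: North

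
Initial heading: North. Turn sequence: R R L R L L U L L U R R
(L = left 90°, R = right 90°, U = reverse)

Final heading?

Answer: Final heading: North

Derivation:
Start: North
  R (right (90° clockwise)) -> East
  R (right (90° clockwise)) -> South
  L (left (90° counter-clockwise)) -> East
  R (right (90° clockwise)) -> South
  L (left (90° counter-clockwise)) -> East
  L (left (90° counter-clockwise)) -> North
  U (U-turn (180°)) -> South
  L (left (90° counter-clockwise)) -> East
  L (left (90° counter-clockwise)) -> North
  U (U-turn (180°)) -> South
  R (right (90° clockwise)) -> West
  R (right (90° clockwise)) -> North
Final: North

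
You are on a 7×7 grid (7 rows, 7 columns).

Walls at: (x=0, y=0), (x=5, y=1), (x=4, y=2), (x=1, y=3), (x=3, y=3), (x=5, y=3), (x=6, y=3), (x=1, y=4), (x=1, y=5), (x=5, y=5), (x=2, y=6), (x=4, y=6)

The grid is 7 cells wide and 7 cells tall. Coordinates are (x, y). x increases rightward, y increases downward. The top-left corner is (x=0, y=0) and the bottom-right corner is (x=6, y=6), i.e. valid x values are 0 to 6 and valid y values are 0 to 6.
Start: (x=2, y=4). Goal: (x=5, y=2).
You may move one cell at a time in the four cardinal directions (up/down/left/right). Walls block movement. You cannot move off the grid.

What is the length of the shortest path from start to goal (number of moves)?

BFS from (x=2, y=4) until reaching (x=5, y=2):
  Distance 0: (x=2, y=4)
  Distance 1: (x=2, y=3), (x=3, y=4), (x=2, y=5)
  Distance 2: (x=2, y=2), (x=4, y=4), (x=3, y=5)
  Distance 3: (x=2, y=1), (x=1, y=2), (x=3, y=2), (x=4, y=3), (x=5, y=4), (x=4, y=5), (x=3, y=6)
  Distance 4: (x=2, y=0), (x=1, y=1), (x=3, y=1), (x=0, y=2), (x=6, y=4)
  Distance 5: (x=1, y=0), (x=3, y=0), (x=0, y=1), (x=4, y=1), (x=0, y=3), (x=6, y=5)
  Distance 6: (x=4, y=0), (x=0, y=4), (x=6, y=6)
  Distance 7: (x=5, y=0), (x=0, y=5), (x=5, y=6)
  Distance 8: (x=6, y=0), (x=0, y=6)
  Distance 9: (x=6, y=1), (x=1, y=6)
  Distance 10: (x=6, y=2)
  Distance 11: (x=5, y=2)  <- goal reached here
One shortest path (11 moves): (x=2, y=4) -> (x=2, y=3) -> (x=2, y=2) -> (x=3, y=2) -> (x=3, y=1) -> (x=4, y=1) -> (x=4, y=0) -> (x=5, y=0) -> (x=6, y=0) -> (x=6, y=1) -> (x=6, y=2) -> (x=5, y=2)

Answer: Shortest path length: 11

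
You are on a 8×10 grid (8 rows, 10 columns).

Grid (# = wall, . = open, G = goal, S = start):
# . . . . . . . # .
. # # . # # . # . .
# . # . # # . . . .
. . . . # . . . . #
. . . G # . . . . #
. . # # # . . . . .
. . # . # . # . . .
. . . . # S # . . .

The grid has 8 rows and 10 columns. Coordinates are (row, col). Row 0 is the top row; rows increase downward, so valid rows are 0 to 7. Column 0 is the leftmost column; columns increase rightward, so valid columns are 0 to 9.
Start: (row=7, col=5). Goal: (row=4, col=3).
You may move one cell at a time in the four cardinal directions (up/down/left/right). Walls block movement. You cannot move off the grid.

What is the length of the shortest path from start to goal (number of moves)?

Answer: Shortest path length: 15

Derivation:
BFS from (row=7, col=5) until reaching (row=4, col=3):
  Distance 0: (row=7, col=5)
  Distance 1: (row=6, col=5)
  Distance 2: (row=5, col=5)
  Distance 3: (row=4, col=5), (row=5, col=6)
  Distance 4: (row=3, col=5), (row=4, col=6), (row=5, col=7)
  Distance 5: (row=3, col=6), (row=4, col=7), (row=5, col=8), (row=6, col=7)
  Distance 6: (row=2, col=6), (row=3, col=7), (row=4, col=8), (row=5, col=9), (row=6, col=8), (row=7, col=7)
  Distance 7: (row=1, col=6), (row=2, col=7), (row=3, col=8), (row=6, col=9), (row=7, col=8)
  Distance 8: (row=0, col=6), (row=2, col=8), (row=7, col=9)
  Distance 9: (row=0, col=5), (row=0, col=7), (row=1, col=8), (row=2, col=9)
  Distance 10: (row=0, col=4), (row=1, col=9)
  Distance 11: (row=0, col=3), (row=0, col=9)
  Distance 12: (row=0, col=2), (row=1, col=3)
  Distance 13: (row=0, col=1), (row=2, col=3)
  Distance 14: (row=3, col=3)
  Distance 15: (row=3, col=2), (row=4, col=3)  <- goal reached here
One shortest path (15 moves): (row=7, col=5) -> (row=6, col=5) -> (row=5, col=5) -> (row=5, col=6) -> (row=4, col=6) -> (row=3, col=6) -> (row=2, col=6) -> (row=1, col=6) -> (row=0, col=6) -> (row=0, col=5) -> (row=0, col=4) -> (row=0, col=3) -> (row=1, col=3) -> (row=2, col=3) -> (row=3, col=3) -> (row=4, col=3)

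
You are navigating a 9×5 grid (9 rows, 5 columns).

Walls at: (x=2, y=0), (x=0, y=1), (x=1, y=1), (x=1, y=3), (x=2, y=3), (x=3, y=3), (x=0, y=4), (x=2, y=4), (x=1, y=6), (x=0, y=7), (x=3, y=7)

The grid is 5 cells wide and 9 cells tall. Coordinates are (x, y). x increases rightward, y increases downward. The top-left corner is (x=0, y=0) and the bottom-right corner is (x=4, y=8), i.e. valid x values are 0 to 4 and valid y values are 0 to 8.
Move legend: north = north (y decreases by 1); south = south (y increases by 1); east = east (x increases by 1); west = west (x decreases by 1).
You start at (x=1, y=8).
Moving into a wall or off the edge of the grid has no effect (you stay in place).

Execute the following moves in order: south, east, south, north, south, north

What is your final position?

Answer: Final position: (x=2, y=7)

Derivation:
Start: (x=1, y=8)
  south (south): blocked, stay at (x=1, y=8)
  east (east): (x=1, y=8) -> (x=2, y=8)
  south (south): blocked, stay at (x=2, y=8)
  north (north): (x=2, y=8) -> (x=2, y=7)
  south (south): (x=2, y=7) -> (x=2, y=8)
  north (north): (x=2, y=8) -> (x=2, y=7)
Final: (x=2, y=7)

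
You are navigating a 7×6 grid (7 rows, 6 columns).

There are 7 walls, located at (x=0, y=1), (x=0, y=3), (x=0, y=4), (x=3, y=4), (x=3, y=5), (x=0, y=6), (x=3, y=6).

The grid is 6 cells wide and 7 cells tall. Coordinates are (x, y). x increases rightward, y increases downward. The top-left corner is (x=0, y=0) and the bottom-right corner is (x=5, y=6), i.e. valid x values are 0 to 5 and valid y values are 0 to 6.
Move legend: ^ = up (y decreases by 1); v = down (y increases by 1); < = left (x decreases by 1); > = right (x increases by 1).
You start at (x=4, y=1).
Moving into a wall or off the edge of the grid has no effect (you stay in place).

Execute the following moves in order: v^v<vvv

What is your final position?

Answer: Final position: (x=3, y=3)

Derivation:
Start: (x=4, y=1)
  v (down): (x=4, y=1) -> (x=4, y=2)
  ^ (up): (x=4, y=2) -> (x=4, y=1)
  v (down): (x=4, y=1) -> (x=4, y=2)
  < (left): (x=4, y=2) -> (x=3, y=2)
  v (down): (x=3, y=2) -> (x=3, y=3)
  v (down): blocked, stay at (x=3, y=3)
  v (down): blocked, stay at (x=3, y=3)
Final: (x=3, y=3)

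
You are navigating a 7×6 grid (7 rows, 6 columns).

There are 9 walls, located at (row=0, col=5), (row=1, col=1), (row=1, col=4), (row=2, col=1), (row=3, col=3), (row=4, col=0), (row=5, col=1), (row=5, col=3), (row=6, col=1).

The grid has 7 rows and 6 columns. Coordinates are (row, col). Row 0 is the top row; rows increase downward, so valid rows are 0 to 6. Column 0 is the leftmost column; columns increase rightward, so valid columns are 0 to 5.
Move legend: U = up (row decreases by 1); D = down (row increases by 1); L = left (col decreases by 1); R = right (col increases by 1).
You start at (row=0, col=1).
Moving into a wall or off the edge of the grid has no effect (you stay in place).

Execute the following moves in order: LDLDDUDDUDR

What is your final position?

Start: (row=0, col=1)
  L (left): (row=0, col=1) -> (row=0, col=0)
  D (down): (row=0, col=0) -> (row=1, col=0)
  L (left): blocked, stay at (row=1, col=0)
  D (down): (row=1, col=0) -> (row=2, col=0)
  D (down): (row=2, col=0) -> (row=3, col=0)
  U (up): (row=3, col=0) -> (row=2, col=0)
  D (down): (row=2, col=0) -> (row=3, col=0)
  D (down): blocked, stay at (row=3, col=0)
  U (up): (row=3, col=0) -> (row=2, col=0)
  D (down): (row=2, col=0) -> (row=3, col=0)
  R (right): (row=3, col=0) -> (row=3, col=1)
Final: (row=3, col=1)

Answer: Final position: (row=3, col=1)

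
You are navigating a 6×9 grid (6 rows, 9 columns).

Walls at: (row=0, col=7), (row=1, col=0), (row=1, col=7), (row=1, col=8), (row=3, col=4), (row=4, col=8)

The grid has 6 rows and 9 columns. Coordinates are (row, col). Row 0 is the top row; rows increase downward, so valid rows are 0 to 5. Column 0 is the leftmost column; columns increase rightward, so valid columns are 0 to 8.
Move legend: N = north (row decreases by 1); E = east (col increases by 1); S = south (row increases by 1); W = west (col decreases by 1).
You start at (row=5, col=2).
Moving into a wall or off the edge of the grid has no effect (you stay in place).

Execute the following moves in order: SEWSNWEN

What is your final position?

Start: (row=5, col=2)
  S (south): blocked, stay at (row=5, col=2)
  E (east): (row=5, col=2) -> (row=5, col=3)
  W (west): (row=5, col=3) -> (row=5, col=2)
  S (south): blocked, stay at (row=5, col=2)
  N (north): (row=5, col=2) -> (row=4, col=2)
  W (west): (row=4, col=2) -> (row=4, col=1)
  E (east): (row=4, col=1) -> (row=4, col=2)
  N (north): (row=4, col=2) -> (row=3, col=2)
Final: (row=3, col=2)

Answer: Final position: (row=3, col=2)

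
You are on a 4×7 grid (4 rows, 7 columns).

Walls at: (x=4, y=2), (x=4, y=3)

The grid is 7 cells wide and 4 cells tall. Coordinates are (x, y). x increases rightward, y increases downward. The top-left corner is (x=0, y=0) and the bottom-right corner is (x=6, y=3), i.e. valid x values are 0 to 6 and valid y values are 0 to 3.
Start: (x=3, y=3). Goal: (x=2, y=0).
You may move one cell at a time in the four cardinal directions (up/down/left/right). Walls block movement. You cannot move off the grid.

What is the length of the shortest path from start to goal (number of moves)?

BFS from (x=3, y=3) until reaching (x=2, y=0):
  Distance 0: (x=3, y=3)
  Distance 1: (x=3, y=2), (x=2, y=3)
  Distance 2: (x=3, y=1), (x=2, y=2), (x=1, y=3)
  Distance 3: (x=3, y=0), (x=2, y=1), (x=4, y=1), (x=1, y=2), (x=0, y=3)
  Distance 4: (x=2, y=0), (x=4, y=0), (x=1, y=1), (x=5, y=1), (x=0, y=2)  <- goal reached here
One shortest path (4 moves): (x=3, y=3) -> (x=2, y=3) -> (x=2, y=2) -> (x=2, y=1) -> (x=2, y=0)

Answer: Shortest path length: 4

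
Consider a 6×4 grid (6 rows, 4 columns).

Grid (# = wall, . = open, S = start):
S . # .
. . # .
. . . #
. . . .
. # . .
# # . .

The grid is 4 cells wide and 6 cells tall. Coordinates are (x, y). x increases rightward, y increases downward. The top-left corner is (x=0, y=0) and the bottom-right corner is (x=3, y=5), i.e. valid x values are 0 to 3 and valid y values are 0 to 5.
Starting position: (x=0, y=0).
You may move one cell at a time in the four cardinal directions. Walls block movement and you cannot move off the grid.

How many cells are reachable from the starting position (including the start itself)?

Answer: Reachable cells: 16

Derivation:
BFS flood-fill from (x=0, y=0):
  Distance 0: (x=0, y=0)
  Distance 1: (x=1, y=0), (x=0, y=1)
  Distance 2: (x=1, y=1), (x=0, y=2)
  Distance 3: (x=1, y=2), (x=0, y=3)
  Distance 4: (x=2, y=2), (x=1, y=3), (x=0, y=4)
  Distance 5: (x=2, y=3)
  Distance 6: (x=3, y=3), (x=2, y=4)
  Distance 7: (x=3, y=4), (x=2, y=5)
  Distance 8: (x=3, y=5)
Total reachable: 16 (grid has 18 open cells total)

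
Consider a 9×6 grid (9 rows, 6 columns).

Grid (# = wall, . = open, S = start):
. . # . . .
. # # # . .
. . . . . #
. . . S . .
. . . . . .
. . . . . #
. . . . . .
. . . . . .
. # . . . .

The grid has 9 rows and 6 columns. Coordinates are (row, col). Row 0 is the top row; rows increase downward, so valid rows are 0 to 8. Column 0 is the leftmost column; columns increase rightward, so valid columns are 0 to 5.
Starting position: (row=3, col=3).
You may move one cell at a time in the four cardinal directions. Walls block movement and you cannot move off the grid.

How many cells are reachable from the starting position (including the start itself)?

BFS flood-fill from (row=3, col=3):
  Distance 0: (row=3, col=3)
  Distance 1: (row=2, col=3), (row=3, col=2), (row=3, col=4), (row=4, col=3)
  Distance 2: (row=2, col=2), (row=2, col=4), (row=3, col=1), (row=3, col=5), (row=4, col=2), (row=4, col=4), (row=5, col=3)
  Distance 3: (row=1, col=4), (row=2, col=1), (row=3, col=0), (row=4, col=1), (row=4, col=5), (row=5, col=2), (row=5, col=4), (row=6, col=3)
  Distance 4: (row=0, col=4), (row=1, col=5), (row=2, col=0), (row=4, col=0), (row=5, col=1), (row=6, col=2), (row=6, col=4), (row=7, col=3)
  Distance 5: (row=0, col=3), (row=0, col=5), (row=1, col=0), (row=5, col=0), (row=6, col=1), (row=6, col=5), (row=7, col=2), (row=7, col=4), (row=8, col=3)
  Distance 6: (row=0, col=0), (row=6, col=0), (row=7, col=1), (row=7, col=5), (row=8, col=2), (row=8, col=4)
  Distance 7: (row=0, col=1), (row=7, col=0), (row=8, col=5)
  Distance 8: (row=8, col=0)
Total reachable: 47 (grid has 47 open cells total)

Answer: Reachable cells: 47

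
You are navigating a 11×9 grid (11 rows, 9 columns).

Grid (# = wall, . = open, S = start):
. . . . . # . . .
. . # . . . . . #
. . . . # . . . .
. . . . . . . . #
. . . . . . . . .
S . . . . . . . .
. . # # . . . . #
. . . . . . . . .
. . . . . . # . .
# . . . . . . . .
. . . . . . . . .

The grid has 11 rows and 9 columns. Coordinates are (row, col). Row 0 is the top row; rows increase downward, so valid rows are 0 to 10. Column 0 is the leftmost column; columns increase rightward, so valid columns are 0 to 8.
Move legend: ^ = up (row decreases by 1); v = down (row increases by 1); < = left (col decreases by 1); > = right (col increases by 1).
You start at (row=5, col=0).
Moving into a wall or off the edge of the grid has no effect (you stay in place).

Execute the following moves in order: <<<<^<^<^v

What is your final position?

Answer: Final position: (row=3, col=0)

Derivation:
Start: (row=5, col=0)
  [×4]< (left): blocked, stay at (row=5, col=0)
  ^ (up): (row=5, col=0) -> (row=4, col=0)
  < (left): blocked, stay at (row=4, col=0)
  ^ (up): (row=4, col=0) -> (row=3, col=0)
  < (left): blocked, stay at (row=3, col=0)
  ^ (up): (row=3, col=0) -> (row=2, col=0)
  v (down): (row=2, col=0) -> (row=3, col=0)
Final: (row=3, col=0)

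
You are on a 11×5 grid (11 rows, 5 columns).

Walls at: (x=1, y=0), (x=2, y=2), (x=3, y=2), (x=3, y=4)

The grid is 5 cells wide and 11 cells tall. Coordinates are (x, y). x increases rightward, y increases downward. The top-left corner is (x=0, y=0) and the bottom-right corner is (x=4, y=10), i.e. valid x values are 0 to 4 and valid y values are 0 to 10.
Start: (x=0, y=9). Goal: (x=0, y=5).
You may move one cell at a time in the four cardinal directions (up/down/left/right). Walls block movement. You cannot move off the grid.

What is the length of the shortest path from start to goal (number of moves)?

Answer: Shortest path length: 4

Derivation:
BFS from (x=0, y=9) until reaching (x=0, y=5):
  Distance 0: (x=0, y=9)
  Distance 1: (x=0, y=8), (x=1, y=9), (x=0, y=10)
  Distance 2: (x=0, y=7), (x=1, y=8), (x=2, y=9), (x=1, y=10)
  Distance 3: (x=0, y=6), (x=1, y=7), (x=2, y=8), (x=3, y=9), (x=2, y=10)
  Distance 4: (x=0, y=5), (x=1, y=6), (x=2, y=7), (x=3, y=8), (x=4, y=9), (x=3, y=10)  <- goal reached here
One shortest path (4 moves): (x=0, y=9) -> (x=0, y=8) -> (x=0, y=7) -> (x=0, y=6) -> (x=0, y=5)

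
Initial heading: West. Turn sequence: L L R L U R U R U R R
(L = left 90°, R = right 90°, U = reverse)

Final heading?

Answer: Final heading: West

Derivation:
Start: West
  L (left (90° counter-clockwise)) -> South
  L (left (90° counter-clockwise)) -> East
  R (right (90° clockwise)) -> South
  L (left (90° counter-clockwise)) -> East
  U (U-turn (180°)) -> West
  R (right (90° clockwise)) -> North
  U (U-turn (180°)) -> South
  R (right (90° clockwise)) -> West
  U (U-turn (180°)) -> East
  R (right (90° clockwise)) -> South
  R (right (90° clockwise)) -> West
Final: West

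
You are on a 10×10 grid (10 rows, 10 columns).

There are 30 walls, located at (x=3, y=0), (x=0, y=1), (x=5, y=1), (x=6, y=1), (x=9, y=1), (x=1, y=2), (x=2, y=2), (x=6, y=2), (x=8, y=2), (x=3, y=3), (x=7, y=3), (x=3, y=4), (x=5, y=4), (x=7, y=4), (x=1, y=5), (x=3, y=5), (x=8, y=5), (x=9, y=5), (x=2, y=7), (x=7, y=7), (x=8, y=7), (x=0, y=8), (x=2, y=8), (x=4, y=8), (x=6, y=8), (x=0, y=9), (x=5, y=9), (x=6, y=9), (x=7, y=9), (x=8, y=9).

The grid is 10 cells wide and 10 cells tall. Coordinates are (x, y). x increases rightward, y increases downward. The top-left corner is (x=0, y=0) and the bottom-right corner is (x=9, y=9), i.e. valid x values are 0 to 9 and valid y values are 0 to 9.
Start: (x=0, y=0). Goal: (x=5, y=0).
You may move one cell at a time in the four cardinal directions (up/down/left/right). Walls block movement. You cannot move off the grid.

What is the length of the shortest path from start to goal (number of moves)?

Answer: Shortest path length: 7

Derivation:
BFS from (x=0, y=0) until reaching (x=5, y=0):
  Distance 0: (x=0, y=0)
  Distance 1: (x=1, y=0)
  Distance 2: (x=2, y=0), (x=1, y=1)
  Distance 3: (x=2, y=1)
  Distance 4: (x=3, y=1)
  Distance 5: (x=4, y=1), (x=3, y=2)
  Distance 6: (x=4, y=0), (x=4, y=2)
  Distance 7: (x=5, y=0), (x=5, y=2), (x=4, y=3)  <- goal reached here
One shortest path (7 moves): (x=0, y=0) -> (x=1, y=0) -> (x=2, y=0) -> (x=2, y=1) -> (x=3, y=1) -> (x=4, y=1) -> (x=4, y=0) -> (x=5, y=0)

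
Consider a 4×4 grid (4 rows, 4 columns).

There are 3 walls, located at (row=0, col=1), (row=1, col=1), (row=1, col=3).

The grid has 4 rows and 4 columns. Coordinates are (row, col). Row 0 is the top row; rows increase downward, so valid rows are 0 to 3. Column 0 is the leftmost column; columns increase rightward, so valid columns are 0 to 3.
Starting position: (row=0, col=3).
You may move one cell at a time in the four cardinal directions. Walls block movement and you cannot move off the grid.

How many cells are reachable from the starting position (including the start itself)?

Answer: Reachable cells: 13

Derivation:
BFS flood-fill from (row=0, col=3):
  Distance 0: (row=0, col=3)
  Distance 1: (row=0, col=2)
  Distance 2: (row=1, col=2)
  Distance 3: (row=2, col=2)
  Distance 4: (row=2, col=1), (row=2, col=3), (row=3, col=2)
  Distance 5: (row=2, col=0), (row=3, col=1), (row=3, col=3)
  Distance 6: (row=1, col=0), (row=3, col=0)
  Distance 7: (row=0, col=0)
Total reachable: 13 (grid has 13 open cells total)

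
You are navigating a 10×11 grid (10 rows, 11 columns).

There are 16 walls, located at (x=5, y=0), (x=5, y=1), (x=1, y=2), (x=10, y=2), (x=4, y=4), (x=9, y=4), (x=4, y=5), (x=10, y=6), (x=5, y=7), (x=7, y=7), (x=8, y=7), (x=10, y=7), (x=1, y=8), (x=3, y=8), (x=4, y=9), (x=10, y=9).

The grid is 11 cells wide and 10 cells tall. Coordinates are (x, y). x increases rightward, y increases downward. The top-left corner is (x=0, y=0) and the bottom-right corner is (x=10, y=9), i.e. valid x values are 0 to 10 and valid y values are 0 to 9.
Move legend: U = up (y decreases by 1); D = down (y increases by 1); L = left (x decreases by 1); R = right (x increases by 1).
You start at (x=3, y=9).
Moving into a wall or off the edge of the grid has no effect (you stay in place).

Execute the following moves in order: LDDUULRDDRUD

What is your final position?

Start: (x=3, y=9)
  L (left): (x=3, y=9) -> (x=2, y=9)
  D (down): blocked, stay at (x=2, y=9)
  D (down): blocked, stay at (x=2, y=9)
  U (up): (x=2, y=9) -> (x=2, y=8)
  U (up): (x=2, y=8) -> (x=2, y=7)
  L (left): (x=2, y=7) -> (x=1, y=7)
  R (right): (x=1, y=7) -> (x=2, y=7)
  D (down): (x=2, y=7) -> (x=2, y=8)
  D (down): (x=2, y=8) -> (x=2, y=9)
  R (right): (x=2, y=9) -> (x=3, y=9)
  U (up): blocked, stay at (x=3, y=9)
  D (down): blocked, stay at (x=3, y=9)
Final: (x=3, y=9)

Answer: Final position: (x=3, y=9)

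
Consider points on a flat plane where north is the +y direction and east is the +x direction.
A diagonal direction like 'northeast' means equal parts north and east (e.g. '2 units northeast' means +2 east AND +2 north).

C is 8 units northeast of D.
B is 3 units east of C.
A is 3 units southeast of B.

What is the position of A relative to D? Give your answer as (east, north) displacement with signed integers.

Answer: A is at (east=14, north=5) relative to D.

Derivation:
Place D at the origin (east=0, north=0).
  C is 8 units northeast of D: delta (east=+8, north=+8); C at (east=8, north=8).
  B is 3 units east of C: delta (east=+3, north=+0); B at (east=11, north=8).
  A is 3 units southeast of B: delta (east=+3, north=-3); A at (east=14, north=5).
Therefore A relative to D: (east=14, north=5).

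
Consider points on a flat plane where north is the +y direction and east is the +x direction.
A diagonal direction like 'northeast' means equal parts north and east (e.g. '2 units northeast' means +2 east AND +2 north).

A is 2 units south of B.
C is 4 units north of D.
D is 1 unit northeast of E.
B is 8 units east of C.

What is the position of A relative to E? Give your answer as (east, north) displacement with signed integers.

Place E at the origin (east=0, north=0).
  D is 1 unit northeast of E: delta (east=+1, north=+1); D at (east=1, north=1).
  C is 4 units north of D: delta (east=+0, north=+4); C at (east=1, north=5).
  B is 8 units east of C: delta (east=+8, north=+0); B at (east=9, north=5).
  A is 2 units south of B: delta (east=+0, north=-2); A at (east=9, north=3).
Therefore A relative to E: (east=9, north=3).

Answer: A is at (east=9, north=3) relative to E.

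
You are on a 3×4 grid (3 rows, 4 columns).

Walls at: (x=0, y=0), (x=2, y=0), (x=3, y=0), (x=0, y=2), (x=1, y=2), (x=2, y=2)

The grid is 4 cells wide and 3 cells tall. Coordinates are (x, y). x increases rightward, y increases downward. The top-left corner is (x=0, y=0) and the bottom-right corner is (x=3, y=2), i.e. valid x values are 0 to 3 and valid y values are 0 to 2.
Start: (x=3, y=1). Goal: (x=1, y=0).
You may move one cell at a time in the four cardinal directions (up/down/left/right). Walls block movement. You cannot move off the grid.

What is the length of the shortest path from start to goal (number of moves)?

Answer: Shortest path length: 3

Derivation:
BFS from (x=3, y=1) until reaching (x=1, y=0):
  Distance 0: (x=3, y=1)
  Distance 1: (x=2, y=1), (x=3, y=2)
  Distance 2: (x=1, y=1)
  Distance 3: (x=1, y=0), (x=0, y=1)  <- goal reached here
One shortest path (3 moves): (x=3, y=1) -> (x=2, y=1) -> (x=1, y=1) -> (x=1, y=0)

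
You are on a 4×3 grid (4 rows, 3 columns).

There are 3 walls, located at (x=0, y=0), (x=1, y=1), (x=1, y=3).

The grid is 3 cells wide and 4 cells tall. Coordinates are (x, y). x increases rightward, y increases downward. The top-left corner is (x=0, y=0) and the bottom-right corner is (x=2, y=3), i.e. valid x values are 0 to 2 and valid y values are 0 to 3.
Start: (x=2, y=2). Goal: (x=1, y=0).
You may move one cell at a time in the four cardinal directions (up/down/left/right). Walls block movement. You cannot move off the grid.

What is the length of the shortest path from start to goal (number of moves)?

BFS from (x=2, y=2) until reaching (x=1, y=0):
  Distance 0: (x=2, y=2)
  Distance 1: (x=2, y=1), (x=1, y=2), (x=2, y=3)
  Distance 2: (x=2, y=0), (x=0, y=2)
  Distance 3: (x=1, y=0), (x=0, y=1), (x=0, y=3)  <- goal reached here
One shortest path (3 moves): (x=2, y=2) -> (x=2, y=1) -> (x=2, y=0) -> (x=1, y=0)

Answer: Shortest path length: 3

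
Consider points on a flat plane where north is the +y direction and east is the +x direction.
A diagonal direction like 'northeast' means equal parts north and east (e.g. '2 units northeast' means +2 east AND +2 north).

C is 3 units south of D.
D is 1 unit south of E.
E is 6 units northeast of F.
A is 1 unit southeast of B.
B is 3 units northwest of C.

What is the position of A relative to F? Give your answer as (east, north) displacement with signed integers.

Answer: A is at (east=4, north=4) relative to F.

Derivation:
Place F at the origin (east=0, north=0).
  E is 6 units northeast of F: delta (east=+6, north=+6); E at (east=6, north=6).
  D is 1 unit south of E: delta (east=+0, north=-1); D at (east=6, north=5).
  C is 3 units south of D: delta (east=+0, north=-3); C at (east=6, north=2).
  B is 3 units northwest of C: delta (east=-3, north=+3); B at (east=3, north=5).
  A is 1 unit southeast of B: delta (east=+1, north=-1); A at (east=4, north=4).
Therefore A relative to F: (east=4, north=4).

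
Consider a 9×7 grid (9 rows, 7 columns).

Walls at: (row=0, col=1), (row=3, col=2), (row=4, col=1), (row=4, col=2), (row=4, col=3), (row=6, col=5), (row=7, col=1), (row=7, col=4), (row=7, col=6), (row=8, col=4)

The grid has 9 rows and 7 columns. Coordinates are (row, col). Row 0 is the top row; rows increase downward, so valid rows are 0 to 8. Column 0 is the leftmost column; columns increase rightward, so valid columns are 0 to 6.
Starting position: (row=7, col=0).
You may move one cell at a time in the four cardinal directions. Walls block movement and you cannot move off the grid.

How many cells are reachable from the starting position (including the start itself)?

Answer: Reachable cells: 50

Derivation:
BFS flood-fill from (row=7, col=0):
  Distance 0: (row=7, col=0)
  Distance 1: (row=6, col=0), (row=8, col=0)
  Distance 2: (row=5, col=0), (row=6, col=1), (row=8, col=1)
  Distance 3: (row=4, col=0), (row=5, col=1), (row=6, col=2), (row=8, col=2)
  Distance 4: (row=3, col=0), (row=5, col=2), (row=6, col=3), (row=7, col=2), (row=8, col=3)
  Distance 5: (row=2, col=0), (row=3, col=1), (row=5, col=3), (row=6, col=4), (row=7, col=3)
  Distance 6: (row=1, col=0), (row=2, col=1), (row=5, col=4)
  Distance 7: (row=0, col=0), (row=1, col=1), (row=2, col=2), (row=4, col=4), (row=5, col=5)
  Distance 8: (row=1, col=2), (row=2, col=3), (row=3, col=4), (row=4, col=5), (row=5, col=6)
  Distance 9: (row=0, col=2), (row=1, col=3), (row=2, col=4), (row=3, col=3), (row=3, col=5), (row=4, col=6), (row=6, col=6)
  Distance 10: (row=0, col=3), (row=1, col=4), (row=2, col=5), (row=3, col=6)
  Distance 11: (row=0, col=4), (row=1, col=5), (row=2, col=6)
  Distance 12: (row=0, col=5), (row=1, col=6)
  Distance 13: (row=0, col=6)
Total reachable: 50 (grid has 53 open cells total)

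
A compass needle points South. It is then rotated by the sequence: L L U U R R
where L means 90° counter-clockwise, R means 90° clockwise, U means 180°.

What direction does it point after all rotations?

Answer: Final heading: South

Derivation:
Start: South
  L (left (90° counter-clockwise)) -> East
  L (left (90° counter-clockwise)) -> North
  U (U-turn (180°)) -> South
  U (U-turn (180°)) -> North
  R (right (90° clockwise)) -> East
  R (right (90° clockwise)) -> South
Final: South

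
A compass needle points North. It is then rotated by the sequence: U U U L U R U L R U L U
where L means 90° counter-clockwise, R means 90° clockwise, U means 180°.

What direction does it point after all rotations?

Start: North
  U (U-turn (180°)) -> South
  U (U-turn (180°)) -> North
  U (U-turn (180°)) -> South
  L (left (90° counter-clockwise)) -> East
  U (U-turn (180°)) -> West
  R (right (90° clockwise)) -> North
  U (U-turn (180°)) -> South
  L (left (90° counter-clockwise)) -> East
  R (right (90° clockwise)) -> South
  U (U-turn (180°)) -> North
  L (left (90° counter-clockwise)) -> West
  U (U-turn (180°)) -> East
Final: East

Answer: Final heading: East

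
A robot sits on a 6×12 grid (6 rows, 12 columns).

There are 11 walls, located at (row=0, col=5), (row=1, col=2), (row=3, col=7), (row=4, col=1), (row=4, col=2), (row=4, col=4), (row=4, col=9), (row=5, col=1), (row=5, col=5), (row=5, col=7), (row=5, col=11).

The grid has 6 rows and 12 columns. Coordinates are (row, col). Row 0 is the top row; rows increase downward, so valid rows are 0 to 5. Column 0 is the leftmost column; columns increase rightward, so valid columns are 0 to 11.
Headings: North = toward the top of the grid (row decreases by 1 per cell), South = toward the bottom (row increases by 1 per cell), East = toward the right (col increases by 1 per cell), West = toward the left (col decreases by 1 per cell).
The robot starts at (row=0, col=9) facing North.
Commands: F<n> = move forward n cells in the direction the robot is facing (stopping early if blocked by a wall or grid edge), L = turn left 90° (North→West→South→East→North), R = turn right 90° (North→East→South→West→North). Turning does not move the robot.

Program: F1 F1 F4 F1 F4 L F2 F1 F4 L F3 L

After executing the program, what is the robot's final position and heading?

Start: (row=0, col=9), facing North
  F1: move forward 0/1 (blocked), now at (row=0, col=9)
  F1: move forward 0/1 (blocked), now at (row=0, col=9)
  F4: move forward 0/4 (blocked), now at (row=0, col=9)
  F1: move forward 0/1 (blocked), now at (row=0, col=9)
  F4: move forward 0/4 (blocked), now at (row=0, col=9)
  L: turn left, now facing West
  F2: move forward 2, now at (row=0, col=7)
  F1: move forward 1, now at (row=0, col=6)
  F4: move forward 0/4 (blocked), now at (row=0, col=6)
  L: turn left, now facing South
  F3: move forward 3, now at (row=3, col=6)
  L: turn left, now facing East
Final: (row=3, col=6), facing East

Answer: Final position: (row=3, col=6), facing East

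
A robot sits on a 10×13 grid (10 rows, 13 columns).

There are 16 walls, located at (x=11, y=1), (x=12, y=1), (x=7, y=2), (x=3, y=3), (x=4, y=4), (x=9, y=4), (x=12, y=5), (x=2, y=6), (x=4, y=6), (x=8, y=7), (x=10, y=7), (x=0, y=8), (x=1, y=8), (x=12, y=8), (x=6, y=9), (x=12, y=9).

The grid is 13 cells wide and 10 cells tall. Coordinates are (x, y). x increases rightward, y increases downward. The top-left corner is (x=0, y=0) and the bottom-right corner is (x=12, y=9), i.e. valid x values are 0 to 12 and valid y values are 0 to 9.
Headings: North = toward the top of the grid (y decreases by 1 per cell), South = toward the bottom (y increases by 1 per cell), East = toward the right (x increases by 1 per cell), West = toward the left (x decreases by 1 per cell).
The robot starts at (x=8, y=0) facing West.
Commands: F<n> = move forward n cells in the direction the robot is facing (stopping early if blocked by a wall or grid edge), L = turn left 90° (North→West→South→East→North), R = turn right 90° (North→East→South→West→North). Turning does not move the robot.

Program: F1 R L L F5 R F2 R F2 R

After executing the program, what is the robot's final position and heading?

Start: (x=8, y=0), facing West
  F1: move forward 1, now at (x=7, y=0)
  R: turn right, now facing North
  L: turn left, now facing West
  L: turn left, now facing South
  F5: move forward 1/5 (blocked), now at (x=7, y=1)
  R: turn right, now facing West
  F2: move forward 2, now at (x=5, y=1)
  R: turn right, now facing North
  F2: move forward 1/2 (blocked), now at (x=5, y=0)
  R: turn right, now facing East
Final: (x=5, y=0), facing East

Answer: Final position: (x=5, y=0), facing East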